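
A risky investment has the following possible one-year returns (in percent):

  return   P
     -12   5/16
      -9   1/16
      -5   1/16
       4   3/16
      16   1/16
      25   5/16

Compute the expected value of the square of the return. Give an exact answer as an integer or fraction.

E[X²] = (5/16)·144 + (1/16)·81 + (1/16)·25 + (3/16)·16 + (1/16)·256 + (5/16)·625
     = 4255/16

4255/16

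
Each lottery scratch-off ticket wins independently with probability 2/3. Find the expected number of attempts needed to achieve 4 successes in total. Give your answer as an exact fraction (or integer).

6

By linearity (sum of 4 independent geometric waits), E[trials] = 4/p = 4/(2/3) = 6.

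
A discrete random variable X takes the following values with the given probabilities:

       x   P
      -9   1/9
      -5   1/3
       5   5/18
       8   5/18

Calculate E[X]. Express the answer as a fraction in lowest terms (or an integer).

E[X] = (1/9)·(-9) + (1/3)·(-5) + (5/18)·5 + (5/18)·8
     = 17/18

17/18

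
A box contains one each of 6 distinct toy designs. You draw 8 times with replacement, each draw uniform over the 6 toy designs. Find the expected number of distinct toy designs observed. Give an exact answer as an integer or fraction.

1288991/279936

Let Xⱼ=1 if type j appears at least once. P(Xⱼ=1) = 1 − ((6−1)/6)^8 = 1288991/1679616.
E[#distinct] = 6·1288991/1679616 = 1288991/279936.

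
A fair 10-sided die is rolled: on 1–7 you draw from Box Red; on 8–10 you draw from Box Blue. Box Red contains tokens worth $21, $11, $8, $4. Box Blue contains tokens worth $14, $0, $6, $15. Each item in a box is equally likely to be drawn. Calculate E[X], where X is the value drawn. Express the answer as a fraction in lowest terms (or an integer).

413/40 dollars

E[X | Box Red] = (21 + 11 + 8 + 4)/4 = 11
E[X | Box Blue] = (14 + 0 + 6 + 15)/4 = 35/4
E[X] = (7/10)·11 + (3/10)·35/4 = 413/40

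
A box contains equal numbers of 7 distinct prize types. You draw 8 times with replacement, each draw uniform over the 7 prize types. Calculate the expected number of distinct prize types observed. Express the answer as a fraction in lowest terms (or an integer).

4085185/823543

Let Xⱼ=1 if type j appears at least once. P(Xⱼ=1) = 1 − ((7−1)/7)^8 = 4085185/5764801.
E[#distinct] = 7·4085185/5764801 = 4085185/823543.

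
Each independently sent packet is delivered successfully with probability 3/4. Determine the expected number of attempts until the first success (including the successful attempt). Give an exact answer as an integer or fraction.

4/3

For a geometric distribution, E[trials] = 1/p = 1/(3/4) = 4/3.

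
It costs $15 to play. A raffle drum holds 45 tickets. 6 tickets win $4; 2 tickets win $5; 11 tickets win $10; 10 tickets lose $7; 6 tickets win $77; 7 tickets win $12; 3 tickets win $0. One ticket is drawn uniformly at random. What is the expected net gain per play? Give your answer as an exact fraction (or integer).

-11/9 dollars

E[payout] = (6/45)·4 + (2/45)·5 + (11/45)·10 + (10/45)·(-7) + (6/45)·77 + (7/45)·12 + (3/45)·0 = 124/9
Expected profit = 124/9 − 15 = -11/9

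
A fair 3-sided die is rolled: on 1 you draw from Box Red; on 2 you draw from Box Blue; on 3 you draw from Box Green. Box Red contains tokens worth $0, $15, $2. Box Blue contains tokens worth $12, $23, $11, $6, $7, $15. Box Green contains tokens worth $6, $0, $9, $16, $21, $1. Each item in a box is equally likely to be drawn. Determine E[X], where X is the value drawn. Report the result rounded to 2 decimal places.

E[X | Box Red] = (0 + 15 + 2)/3 = 17/3
E[X | Box Blue] = (12 + 23 + 11 + 6 + 7 + 15)/6 = 37/3
E[X | Box Green] = (6 + 0 + 9 + 16 + 21 + 1)/6 = 53/6
E[X] = (1/3)·17/3 + (1/3)·37/3 + (1/3)·53/6 = 161/18 ≈ 8.94

$8.94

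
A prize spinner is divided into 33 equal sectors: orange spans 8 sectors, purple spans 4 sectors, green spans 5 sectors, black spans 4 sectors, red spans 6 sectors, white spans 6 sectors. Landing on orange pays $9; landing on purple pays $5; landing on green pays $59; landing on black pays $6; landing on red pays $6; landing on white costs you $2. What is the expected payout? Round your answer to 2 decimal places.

$13.18

E[payout] = (8/33)·9 + (4/33)·5 + (5/33)·59 + (4/33)·6 + (6/33)·6 + (6/33)·(-2) = 145/11
≈ $13.18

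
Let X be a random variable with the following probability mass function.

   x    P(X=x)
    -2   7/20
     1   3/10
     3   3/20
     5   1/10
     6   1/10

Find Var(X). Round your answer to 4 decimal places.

E[X] = (7/20)·(-2) + (3/10)·1 + (3/20)·3 + (1/10)·5 + (1/10)·6 = 23/20
E[X²] = (7/20)·4 + (3/10)·1 + (3/20)·9 + (1/10)·25 + (1/10)·36 = 183/20
Var(X) = 183/20 − (23/20)² = 3131/400 ≈ 7.8275

7.8275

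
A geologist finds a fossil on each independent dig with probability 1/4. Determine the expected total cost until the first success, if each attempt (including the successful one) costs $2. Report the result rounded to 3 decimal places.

$8.000

E[#attempts] = 1/p = 4; E[cost] = 2·4 = 8.
≈ 8.000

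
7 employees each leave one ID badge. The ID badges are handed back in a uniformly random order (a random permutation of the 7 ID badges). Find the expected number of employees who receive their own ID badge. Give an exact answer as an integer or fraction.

Let Xᵢ = 1 if person i gets their own ID badge. For each i, P(Xᵢ=1) = 1/7.
By linearity of expectation, E[X₁+…+X_7] = 7·(1/7) = 1.

1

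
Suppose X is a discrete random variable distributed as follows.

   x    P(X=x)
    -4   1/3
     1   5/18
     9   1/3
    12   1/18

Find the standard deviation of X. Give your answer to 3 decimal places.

5.813

E[X] = 47/18, E[X²] = 731/18
Var(X) = E[X²] − (E[X])² = 731/18 − 2209/324 = 10949/324
SD(X) = √(10949/324) ≈ 5.813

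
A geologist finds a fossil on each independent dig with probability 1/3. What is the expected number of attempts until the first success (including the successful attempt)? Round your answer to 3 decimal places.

For a geometric distribution, E[trials] = 1/p = 1/(1/3) = 3.
≈ 3.000

3.000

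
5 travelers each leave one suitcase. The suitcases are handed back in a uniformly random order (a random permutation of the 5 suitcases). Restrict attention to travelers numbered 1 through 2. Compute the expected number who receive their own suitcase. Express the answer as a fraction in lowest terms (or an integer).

Let Xᵢ = 1 if person i gets their own suitcase. For each i, P(Xᵢ=1) = 1/5.
By linearity of expectation, E[X₁+…+X_2] = 2·(1/5) = 2/5.

2/5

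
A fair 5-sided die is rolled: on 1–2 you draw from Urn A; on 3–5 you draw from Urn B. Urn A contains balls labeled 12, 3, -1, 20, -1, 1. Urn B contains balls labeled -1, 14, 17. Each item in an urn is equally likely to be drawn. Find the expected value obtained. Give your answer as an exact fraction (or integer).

E[X | Urn A] = (12 + 3 − 1 + 20 − 1 + 1)/6 = 17/3
E[X | Urn B] = (-1 + 14 + 17)/3 = 10
E[X] = (2/5)·17/3 + (3/5)·10 = 124/15

124/15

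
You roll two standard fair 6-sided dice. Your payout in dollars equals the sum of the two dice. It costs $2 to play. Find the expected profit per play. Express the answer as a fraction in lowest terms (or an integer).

Distribution of the sum of the two dice: 2 w.p. 1/36, 3 w.p. 1/18, 4 w.p. 1/12, 5 w.p. 1/9, 6 w.p. 5/36, 7 w.p. 1/6, …
E[payout] = (1/36)·2 + (1/18)·3 + (1/12)·4 + (1/9)·5 + (5/36)·6 + (1/6)·7 + (5/36)·8 + (1/9)·9 + (1/12)·10 + (1/18)·11 + (1/36)·12 = 7
Expected profit = 7 − 2 = 5

$5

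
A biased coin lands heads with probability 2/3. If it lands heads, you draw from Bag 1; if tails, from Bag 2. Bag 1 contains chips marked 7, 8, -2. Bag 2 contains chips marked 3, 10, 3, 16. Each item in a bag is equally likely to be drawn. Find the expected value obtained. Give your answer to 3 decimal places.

E[X | Bag 1] = (7 + 8 − 2)/3 = 13/3
E[X | Bag 2] = (3 + 10 + 3 + 16)/4 = 8
E[X] = (2/3)·13/3 + (1/3)·8 = 50/9 ≈ 5.556

5.556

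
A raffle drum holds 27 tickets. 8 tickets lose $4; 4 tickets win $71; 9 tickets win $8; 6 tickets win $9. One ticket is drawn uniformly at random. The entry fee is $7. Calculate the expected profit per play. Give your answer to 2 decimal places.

$7.00

E[payout] = (8/27)·(-4) + (4/27)·71 + (9/27)·8 + (6/27)·9 = 14
Expected profit = 14 − 7 = 7 ≈ $7.00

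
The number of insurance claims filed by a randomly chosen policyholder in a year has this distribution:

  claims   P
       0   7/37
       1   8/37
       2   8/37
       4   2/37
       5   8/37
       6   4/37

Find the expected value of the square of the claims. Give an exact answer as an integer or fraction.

416/37

E[X²] = (7/37)·0 + (8/37)·1 + (8/37)·4 + (2/37)·16 + (8/37)·25 + (4/37)·36
     = 416/37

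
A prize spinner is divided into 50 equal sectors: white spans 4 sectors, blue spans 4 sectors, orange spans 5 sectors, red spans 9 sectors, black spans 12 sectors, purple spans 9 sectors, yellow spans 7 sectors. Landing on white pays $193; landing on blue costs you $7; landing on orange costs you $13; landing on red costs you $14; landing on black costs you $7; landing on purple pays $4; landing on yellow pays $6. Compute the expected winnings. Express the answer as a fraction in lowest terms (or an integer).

E[payout] = (4/50)·193 + (4/50)·(-7) + (5/50)·(-13) + (9/50)·(-14) + (12/50)·(-7) + (9/50)·4 + (7/50)·6 = 547/50

547/50 dollars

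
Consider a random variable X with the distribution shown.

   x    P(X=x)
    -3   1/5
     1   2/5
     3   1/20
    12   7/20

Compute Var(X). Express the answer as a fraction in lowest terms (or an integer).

14331/400

E[X] = (1/5)·(-3) + (2/5)·1 + (1/20)·3 + (7/20)·12 = 83/20
E[X²] = (1/5)·9 + (2/5)·1 + (1/20)·9 + (7/20)·144 = 1061/20
Var(X) = 1061/20 − (83/20)² = 14331/400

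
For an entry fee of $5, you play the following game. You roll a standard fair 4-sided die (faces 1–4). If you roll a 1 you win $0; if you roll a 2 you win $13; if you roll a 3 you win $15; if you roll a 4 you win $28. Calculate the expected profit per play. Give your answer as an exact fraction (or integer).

E[payout] = (1/4)·0 + (1/4)·13 + (1/4)·15 + (1/4)·28 = 14
Expected profit = 14 − 5 = 9

$9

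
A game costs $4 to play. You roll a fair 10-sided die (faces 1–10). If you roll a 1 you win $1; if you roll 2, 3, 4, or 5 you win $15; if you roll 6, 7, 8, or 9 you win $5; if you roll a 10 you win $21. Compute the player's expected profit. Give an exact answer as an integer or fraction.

E[payout] = (1/10)·1 + (2/5)·5 + (2/5)·15 + (1/10)·21 = 51/5
Expected profit = 51/5 − 4 = 31/5

31/5 dollars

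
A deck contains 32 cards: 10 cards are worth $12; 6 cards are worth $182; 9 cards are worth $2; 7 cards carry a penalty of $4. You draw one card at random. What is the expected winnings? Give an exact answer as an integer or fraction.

601/16 dollars

E[payout] = (10/32)·12 + (6/32)·182 + (9/32)·2 + (7/32)·(-4) = 601/16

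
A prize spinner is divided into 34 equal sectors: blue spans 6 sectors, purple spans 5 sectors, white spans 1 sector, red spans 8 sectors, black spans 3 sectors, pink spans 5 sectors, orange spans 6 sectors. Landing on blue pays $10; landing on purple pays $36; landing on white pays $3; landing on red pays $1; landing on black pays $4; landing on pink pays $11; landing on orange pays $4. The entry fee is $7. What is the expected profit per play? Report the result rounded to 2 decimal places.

$3.06

E[payout] = (6/34)·10 + (5/34)·36 + (1/34)·3 + (8/34)·1 + (3/34)·4 + (5/34)·11 + (6/34)·4 = 171/17
Expected profit = 171/17 − 7 = 52/17 ≈ $3.06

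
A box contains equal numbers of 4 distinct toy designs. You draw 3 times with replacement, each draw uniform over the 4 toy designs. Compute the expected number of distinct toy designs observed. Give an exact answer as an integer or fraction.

37/16

Let Xⱼ=1 if type j appears at least once. P(Xⱼ=1) = 1 − ((4−1)/4)^3 = 37/64.
E[#distinct] = 4·37/64 = 37/16.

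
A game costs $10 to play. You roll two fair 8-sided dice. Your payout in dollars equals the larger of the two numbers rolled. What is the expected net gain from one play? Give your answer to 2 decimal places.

Distribution of the larger of the two numbers rolled: 1 w.p. 1/64, 2 w.p. 3/64, 3 w.p. 5/64, 4 w.p. 7/64, 5 w.p. 9/64, 6 w.p. 11/64, …
E[payout] = (1/64)·1 + (3/64)·2 + (5/64)·3 + (7/64)·4 + (9/64)·5 + (11/64)·6 + (13/64)·7 + (15/64)·8 = 93/16
Expected profit = 93/16 − 10 = -67/16 ≈ -$4.19

-$4.19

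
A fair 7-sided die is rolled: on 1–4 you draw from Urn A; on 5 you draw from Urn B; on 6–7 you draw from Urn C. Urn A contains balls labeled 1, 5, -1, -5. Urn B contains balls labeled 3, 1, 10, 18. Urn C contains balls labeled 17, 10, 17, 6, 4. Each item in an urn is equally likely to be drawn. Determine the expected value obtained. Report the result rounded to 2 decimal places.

E[X | Urn A] = (1 + 5 − 1 − 5)/4 = 0
E[X | Urn B] = (3 + 1 + 10 + 18)/4 = 8
E[X | Urn C] = (17 + 10 + 17 + 6 + 4)/5 = 54/5
E[X] = (4/7)·0 + (1/7)·8 + (2/7)·54/5 = 148/35 ≈ 4.23

4.23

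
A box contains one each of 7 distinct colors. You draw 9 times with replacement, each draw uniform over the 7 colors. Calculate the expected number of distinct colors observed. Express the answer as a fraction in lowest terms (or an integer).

Let Xⱼ=1 if type j appears at least once. P(Xⱼ=1) = 1 − ((7−1)/7)^9 = 30275911/40353607.
E[#distinct] = 7·30275911/40353607 = 30275911/5764801.

30275911/5764801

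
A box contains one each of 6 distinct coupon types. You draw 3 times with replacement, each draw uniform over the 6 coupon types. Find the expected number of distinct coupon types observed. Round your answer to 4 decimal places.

Let Xⱼ=1 if type j appears at least once. P(Xⱼ=1) = 1 − ((6−1)/6)^3 = 91/216.
E[#distinct] = 6·91/216 = 91/36.
≈ 2.5278

2.5278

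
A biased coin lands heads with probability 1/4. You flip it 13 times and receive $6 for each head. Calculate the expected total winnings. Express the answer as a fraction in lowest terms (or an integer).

E[#heads] = 13·1/4 = 13/4 (linearity over flips).
E[winnings] = 6·13/4 = 39/2.

39/2 dollars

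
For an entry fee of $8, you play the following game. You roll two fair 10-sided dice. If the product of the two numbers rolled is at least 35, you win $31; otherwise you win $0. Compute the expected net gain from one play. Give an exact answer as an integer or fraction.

347/100 dollars

E[payout] = (63/100)·0 + (37/100)·31 = 1147/100
Expected profit = 1147/100 − 8 = 347/100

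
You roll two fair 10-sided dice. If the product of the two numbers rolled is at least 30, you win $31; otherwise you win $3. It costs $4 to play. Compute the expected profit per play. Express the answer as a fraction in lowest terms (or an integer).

276/25 dollars

E[payout] = (57/100)·3 + (43/100)·31 = 376/25
Expected profit = 376/25 − 4 = 276/25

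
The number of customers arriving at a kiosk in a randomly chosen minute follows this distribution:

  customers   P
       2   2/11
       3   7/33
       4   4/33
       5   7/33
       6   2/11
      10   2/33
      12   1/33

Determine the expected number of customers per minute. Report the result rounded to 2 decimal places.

E[X] = (2/11)·2 + (7/33)·3 + (4/33)·4 + (7/33)·5 + (2/11)·6 + (2/33)·10 + (1/33)·12
     = 152/33 ≈ 4.61

4.61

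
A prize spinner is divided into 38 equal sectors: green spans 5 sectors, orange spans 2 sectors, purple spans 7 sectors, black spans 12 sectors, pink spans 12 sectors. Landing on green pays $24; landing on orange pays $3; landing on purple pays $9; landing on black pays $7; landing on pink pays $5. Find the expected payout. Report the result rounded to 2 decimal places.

E[payout] = (5/38)·24 + (2/38)·3 + (7/38)·9 + (12/38)·7 + (12/38)·5 = 333/38
≈ $8.76

$8.76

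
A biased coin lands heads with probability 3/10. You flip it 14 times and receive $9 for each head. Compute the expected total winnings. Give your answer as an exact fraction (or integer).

189/5 dollars

E[#heads] = 14·3/10 = 21/5 (linearity over flips).
E[winnings] = 9·21/5 = 189/5.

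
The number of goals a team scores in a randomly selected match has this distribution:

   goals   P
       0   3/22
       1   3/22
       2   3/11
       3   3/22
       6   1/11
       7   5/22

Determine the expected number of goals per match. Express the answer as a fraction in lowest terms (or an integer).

E[X] = (3/22)·0 + (3/22)·1 + (3/11)·2 + (3/22)·3 + (1/11)·6 + (5/22)·7
     = 71/22

71/22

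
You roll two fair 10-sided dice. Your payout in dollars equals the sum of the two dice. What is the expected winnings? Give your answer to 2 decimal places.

$11.00

Distribution of the sum of the two dice: 2 w.p. 1/100, 3 w.p. 1/50, 4 w.p. 3/100, 5 w.p. 1/25, 6 w.p. 1/20, 7 w.p. 3/50, …
E[payout] = (1/100)·2 + (1/50)·3 + (3/100)·4 + (1/25)·5 + (1/20)·6 + (3/50)·7 + (7/100)·8 + (2/25)·9 + (9/100)·10 + (1/10)·11 + (9/100)·12 + (2/25)·13 + (7/100)·14 + (3/50)·15 + (1/20)·16 + (1/25)·17 + (3/100)·18 + (1/50)·19 + (1/100)·20 = 11
≈ $11.00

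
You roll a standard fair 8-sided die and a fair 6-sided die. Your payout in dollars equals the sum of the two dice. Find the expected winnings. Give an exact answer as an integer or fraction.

$8

Distribution of the sum of the two dice: 2 w.p. 1/48, 3 w.p. 1/24, 4 w.p. 1/16, 5 w.p. 1/12, 6 w.p. 5/48, 7 w.p. 1/8, …
E[payout] = (1/48)·2 + (1/24)·3 + (1/16)·4 + (1/12)·5 + (5/48)·6 + (1/8)·7 + (1/8)·8 + (1/8)·9 + (5/48)·10 + (1/12)·11 + (1/16)·12 + (1/24)·13 + (1/48)·14 = 8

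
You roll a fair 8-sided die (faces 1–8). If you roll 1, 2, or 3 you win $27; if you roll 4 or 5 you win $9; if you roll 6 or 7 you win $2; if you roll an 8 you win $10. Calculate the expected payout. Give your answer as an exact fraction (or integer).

E[payout] = (1/4)·2 + (1/4)·9 + (1/8)·10 + (3/8)·27 = 113/8

113/8 dollars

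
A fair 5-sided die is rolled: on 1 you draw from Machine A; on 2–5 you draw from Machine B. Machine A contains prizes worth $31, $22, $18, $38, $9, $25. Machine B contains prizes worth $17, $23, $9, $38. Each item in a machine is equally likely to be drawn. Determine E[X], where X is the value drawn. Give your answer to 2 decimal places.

E[X | Machine A] = (31 + 22 + 18 + 38 + 9 + 25)/6 = 143/6
E[X | Machine B] = (17 + 23 + 9 + 38)/4 = 87/4
E[X] = (1/5)·143/6 + (4/5)·87/4 = 133/6 ≈ 22.17

$22.17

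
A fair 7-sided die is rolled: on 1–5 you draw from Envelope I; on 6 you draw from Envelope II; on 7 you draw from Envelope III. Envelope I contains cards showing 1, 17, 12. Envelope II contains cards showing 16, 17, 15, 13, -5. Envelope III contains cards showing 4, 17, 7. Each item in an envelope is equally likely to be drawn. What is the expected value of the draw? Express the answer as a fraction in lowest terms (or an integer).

1058/105

E[X | Envelope I] = (1 + 17 + 12)/3 = 10
E[X | Envelope II] = (16 + 17 + 15 + 13 − 5)/5 = 56/5
E[X | Envelope III] = (4 + 17 + 7)/3 = 28/3
E[X] = (5/7)·10 + (1/7)·56/5 + (1/7)·28/3 = 1058/105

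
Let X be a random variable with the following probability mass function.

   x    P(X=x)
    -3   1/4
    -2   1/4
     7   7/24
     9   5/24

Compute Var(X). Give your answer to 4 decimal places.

E[X] = (1/4)·(-3) + (1/4)·(-2) + (7/24)·7 + (5/24)·9 = 8/3
E[X²] = (1/4)·9 + (1/4)·4 + (7/24)·49 + (5/24)·81 = 413/12
Var(X) = 413/12 − (8/3)² = 983/36 ≈ 27.3056

27.3056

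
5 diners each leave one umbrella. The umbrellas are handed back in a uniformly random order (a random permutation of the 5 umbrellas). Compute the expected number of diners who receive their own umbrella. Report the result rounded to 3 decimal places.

1.000

Let Xᵢ = 1 if person i gets their own umbrella. For each i, P(Xᵢ=1) = 1/5.
By linearity of expectation, E[X₁+…+X_5] = 5·(1/5) = 1.
≈ 1.000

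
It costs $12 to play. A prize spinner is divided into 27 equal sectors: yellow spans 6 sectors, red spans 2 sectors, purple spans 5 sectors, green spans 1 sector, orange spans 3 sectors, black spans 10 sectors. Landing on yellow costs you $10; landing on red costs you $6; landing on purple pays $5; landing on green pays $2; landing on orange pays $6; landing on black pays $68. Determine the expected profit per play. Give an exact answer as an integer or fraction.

E[payout] = (6/27)·(-10) + (2/27)·(-6) + (5/27)·5 + (1/27)·2 + (3/27)·6 + (10/27)·68 = 653/27
Expected profit = 653/27 − 12 = 329/27

329/27 dollars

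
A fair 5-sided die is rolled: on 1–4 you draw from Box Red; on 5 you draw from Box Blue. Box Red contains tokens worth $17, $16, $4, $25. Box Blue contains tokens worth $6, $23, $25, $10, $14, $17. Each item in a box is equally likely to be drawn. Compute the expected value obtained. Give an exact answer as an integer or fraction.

467/30 dollars

E[X | Box Red] = (17 + 16 + 4 + 25)/4 = 31/2
E[X | Box Blue] = (6 + 23 + 25 + 10 + 14 + 17)/6 = 95/6
E[X] = (4/5)·31/2 + (1/5)·95/6 = 467/30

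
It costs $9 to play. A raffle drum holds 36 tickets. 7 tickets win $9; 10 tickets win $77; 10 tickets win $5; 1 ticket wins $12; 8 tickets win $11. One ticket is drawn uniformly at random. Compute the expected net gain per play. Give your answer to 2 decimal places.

$18.31

E[payout] = (7/36)·9 + (10/36)·77 + (10/36)·5 + (1/36)·12 + (8/36)·11 = 983/36
Expected profit = 983/36 − 9 = 659/36 ≈ $18.31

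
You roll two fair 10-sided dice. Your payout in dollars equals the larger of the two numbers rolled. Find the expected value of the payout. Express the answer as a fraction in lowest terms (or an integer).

Distribution of the larger of the two numbers rolled: 1 w.p. 1/100, 2 w.p. 3/100, 3 w.p. 1/20, 4 w.p. 7/100, 5 w.p. 9/100, 6 w.p. 11/100, …
E[payout] = (1/100)·1 + (3/100)·2 + (1/20)·3 + (7/100)·4 + (9/100)·5 + (11/100)·6 + (13/100)·7 + (3/20)·8 + (17/100)·9 + (19/100)·10 = 143/20

143/20 dollars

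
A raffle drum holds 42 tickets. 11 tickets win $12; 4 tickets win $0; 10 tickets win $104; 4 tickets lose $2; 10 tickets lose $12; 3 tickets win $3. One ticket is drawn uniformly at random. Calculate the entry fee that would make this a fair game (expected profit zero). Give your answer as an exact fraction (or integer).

E[payout] = (11/42)·12 + (4/42)·0 + (10/42)·104 + (4/42)·(-2) + (10/42)·(-12) + (3/42)·3 = 351/14
Fair fee = E[payout] = 351/14

351/14 dollars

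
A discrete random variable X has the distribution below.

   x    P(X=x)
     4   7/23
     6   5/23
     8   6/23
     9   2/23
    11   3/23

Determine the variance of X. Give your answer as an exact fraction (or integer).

E[X] = (7/23)·4 + (5/23)·6 + (6/23)·8 + (2/23)·9 + (3/23)·11 = 157/23
E[X²] = (7/23)·16 + (5/23)·36 + (6/23)·64 + (2/23)·81 + (3/23)·121 = 1201/23
Var(X) = 1201/23 − (157/23)² = 2974/529

2974/529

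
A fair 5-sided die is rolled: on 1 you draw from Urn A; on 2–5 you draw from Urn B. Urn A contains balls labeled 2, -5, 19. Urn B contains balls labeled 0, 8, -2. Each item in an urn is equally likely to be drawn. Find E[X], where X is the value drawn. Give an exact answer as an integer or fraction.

E[X | Urn A] = (2 − 5 + 19)/3 = 16/3
E[X | Urn B] = (0 + 8 − 2)/3 = 2
E[X] = (1/5)·16/3 + (4/5)·2 = 8/3

8/3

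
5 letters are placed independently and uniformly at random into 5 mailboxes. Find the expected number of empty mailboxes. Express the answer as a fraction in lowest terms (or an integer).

Let Xⱼ=1 if mailbox j is empty. P(Xⱼ=1) = ((5-1)/5)^5 = 1024/3125.
By linearity, E[#empty] = 5·1024/3125 = 1024/625.

1024/625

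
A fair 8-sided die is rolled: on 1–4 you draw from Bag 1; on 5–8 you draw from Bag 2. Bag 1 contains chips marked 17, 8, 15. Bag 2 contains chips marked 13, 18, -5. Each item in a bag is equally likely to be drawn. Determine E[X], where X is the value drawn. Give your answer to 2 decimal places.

E[X | Bag 1] = (17 + 8 + 15)/3 = 40/3
E[X | Bag 2] = (13 + 18 − 5)/3 = 26/3
E[X] = (1/2)·40/3 + (1/2)·26/3 = 11 ≈ 11.00

11.00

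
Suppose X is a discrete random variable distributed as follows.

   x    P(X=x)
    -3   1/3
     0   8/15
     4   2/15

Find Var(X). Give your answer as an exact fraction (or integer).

E[X] = (1/3)·(-3) + (8/15)·0 + (2/15)·4 = -7/15
E[X²] = (1/3)·9 + (8/15)·0 + (2/15)·16 = 77/15
Var(X) = 77/15 − (-7/15)² = 1106/225

1106/225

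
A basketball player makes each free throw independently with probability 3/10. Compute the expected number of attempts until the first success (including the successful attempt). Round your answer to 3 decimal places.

3.333

For a geometric distribution, E[trials] = 1/p = 1/(3/10) = 10/3.
≈ 3.333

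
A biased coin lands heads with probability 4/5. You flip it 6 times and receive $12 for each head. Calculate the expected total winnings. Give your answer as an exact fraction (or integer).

288/5 dollars

E[#heads] = 6·4/5 = 24/5 (linearity over flips).
E[winnings] = 12·24/5 = 288/5.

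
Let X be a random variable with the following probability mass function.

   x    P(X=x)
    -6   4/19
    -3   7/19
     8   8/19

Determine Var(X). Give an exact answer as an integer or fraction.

E[X] = (4/19)·(-6) + (7/19)·(-3) + (8/19)·8 = 1
E[X²] = (4/19)·36 + (7/19)·9 + (8/19)·64 = 719/19
Var(X) = 719/19 − (1)² = 700/19

700/19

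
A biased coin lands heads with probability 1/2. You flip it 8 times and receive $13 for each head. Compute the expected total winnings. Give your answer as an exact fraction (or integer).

E[#heads] = 8·1/2 = 4 (linearity over flips).
E[winnings] = 13·4 = 52.

$52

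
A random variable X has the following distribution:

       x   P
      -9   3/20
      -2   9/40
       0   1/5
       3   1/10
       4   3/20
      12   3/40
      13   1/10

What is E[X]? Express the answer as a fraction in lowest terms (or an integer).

E[X] = (3/20)·(-9) + (9/40)·(-2) + (1/5)·0 + (1/10)·3 + (3/20)·4 + (3/40)·12 + (1/10)·13
     = 13/10

13/10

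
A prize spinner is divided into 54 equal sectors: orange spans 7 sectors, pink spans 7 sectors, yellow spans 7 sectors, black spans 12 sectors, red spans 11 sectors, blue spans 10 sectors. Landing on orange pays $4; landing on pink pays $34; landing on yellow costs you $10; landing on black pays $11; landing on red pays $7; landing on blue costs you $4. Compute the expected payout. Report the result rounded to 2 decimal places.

E[payout] = (7/54)·4 + (7/54)·34 + (7/54)·(-10) + (12/54)·11 + (11/54)·7 + (10/54)·(-4) = 365/54
≈ $6.76

$6.76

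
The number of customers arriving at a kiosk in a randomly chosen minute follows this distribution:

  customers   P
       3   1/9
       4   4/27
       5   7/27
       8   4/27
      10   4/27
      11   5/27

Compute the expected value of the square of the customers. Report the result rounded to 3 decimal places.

E[X²] = (1/9)·9 + (4/27)·16 + (7/27)·25 + (4/27)·64 + (4/27)·100 + (5/27)·121
     = 509/9 ≈ 56.556

56.556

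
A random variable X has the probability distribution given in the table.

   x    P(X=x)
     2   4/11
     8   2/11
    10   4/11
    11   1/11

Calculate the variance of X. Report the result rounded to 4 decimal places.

E[X] = (4/11)·2 + (2/11)·8 + (4/11)·10 + (1/11)·11 = 75/11
E[X²] = (4/11)·4 + (2/11)·64 + (4/11)·100 + (1/11)·121 = 665/11
Var(X) = 665/11 − (75/11)² = 1690/121 ≈ 13.9669

13.9669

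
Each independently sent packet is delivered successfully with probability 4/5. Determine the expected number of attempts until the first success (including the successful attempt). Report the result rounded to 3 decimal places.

1.250

For a geometric distribution, E[trials] = 1/p = 1/(4/5) = 5/4.
≈ 1.250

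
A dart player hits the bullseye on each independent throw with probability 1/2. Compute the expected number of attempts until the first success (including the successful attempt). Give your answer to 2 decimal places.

For a geometric distribution, E[trials] = 1/p = 1/(1/2) = 2.
≈ 2.00

2.00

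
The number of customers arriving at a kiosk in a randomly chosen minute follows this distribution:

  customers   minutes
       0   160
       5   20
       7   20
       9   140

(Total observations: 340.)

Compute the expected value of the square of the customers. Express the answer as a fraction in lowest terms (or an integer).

641/17

Total = 340, so P(customers=0) = 160/340, etc.
E[X²] = (8/17)·0 + (1/17)·25 + (1/17)·49 + (7/17)·81
     = 641/17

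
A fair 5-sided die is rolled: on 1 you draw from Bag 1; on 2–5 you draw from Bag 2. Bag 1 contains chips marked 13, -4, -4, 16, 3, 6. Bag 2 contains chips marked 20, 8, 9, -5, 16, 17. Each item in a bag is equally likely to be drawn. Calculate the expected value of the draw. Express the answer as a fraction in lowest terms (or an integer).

E[X | Bag 1] = (13 − 4 − 4 + 16 + 3 + 6)/6 = 5
E[X | Bag 2] = (20 + 8 + 9 − 5 + 16 + 17)/6 = 65/6
E[X] = (1/5)·5 + (4/5)·65/6 = 29/3

29/3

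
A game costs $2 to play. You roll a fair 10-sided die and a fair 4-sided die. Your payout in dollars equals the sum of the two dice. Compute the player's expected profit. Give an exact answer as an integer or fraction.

$6

Distribution of the sum of the two dice: 2 w.p. 1/40, 3 w.p. 1/20, 4 w.p. 3/40, 5 w.p. 1/10, 6 w.p. 1/10, 7 w.p. 1/10, …
E[payout] = (1/40)·2 + (1/20)·3 + (3/40)·4 + (1/10)·5 + (1/10)·6 + (1/10)·7 + (1/10)·8 + (1/10)·9 + (1/10)·10 + (1/10)·11 + (3/40)·12 + (1/20)·13 + (1/40)·14 = 8
Expected profit = 8 − 2 = 6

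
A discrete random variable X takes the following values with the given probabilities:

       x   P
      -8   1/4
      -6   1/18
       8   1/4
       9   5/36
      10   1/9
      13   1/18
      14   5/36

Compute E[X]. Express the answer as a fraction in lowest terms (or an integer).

169/36

E[X] = (1/4)·(-8) + (1/18)·(-6) + (1/4)·8 + (5/36)·9 + (1/9)·10 + (1/18)·13 + (5/36)·14
     = 169/36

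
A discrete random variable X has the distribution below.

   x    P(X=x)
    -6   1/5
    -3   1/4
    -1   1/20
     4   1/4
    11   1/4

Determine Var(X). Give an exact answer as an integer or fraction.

E[X] = (1/5)·(-6) + (1/4)·(-3) + (1/20)·(-1) + (1/4)·4 + (1/4)·11 = 7/4
E[X²] = (1/5)·36 + (1/4)·9 + (1/20)·1 + (1/4)·16 + (1/4)·121 = 175/4
Var(X) = 175/4 − (7/4)² = 651/16

651/16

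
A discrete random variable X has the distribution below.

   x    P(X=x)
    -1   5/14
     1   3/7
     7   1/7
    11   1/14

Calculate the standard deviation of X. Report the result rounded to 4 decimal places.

3.6027

E[X] = 13/7, E[X²] = 115/7
Var(X) = E[X²] − (E[X])² = 115/7 − 169/49 = 636/49
SD(X) = √(636/49) ≈ 3.6027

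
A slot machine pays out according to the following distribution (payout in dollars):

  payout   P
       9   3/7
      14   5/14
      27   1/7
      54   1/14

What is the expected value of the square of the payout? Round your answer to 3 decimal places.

E[X²] = (3/7)·81 + (5/14)·196 + (1/7)·729 + (1/14)·2916
     = 2920/7 ≈ 417.143

417.143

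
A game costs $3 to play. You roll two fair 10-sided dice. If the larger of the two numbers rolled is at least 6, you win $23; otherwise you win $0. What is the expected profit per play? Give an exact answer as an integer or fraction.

57/4 dollars

E[payout] = (1/4)·0 + (3/4)·23 = 69/4
Expected profit = 69/4 − 3 = 57/4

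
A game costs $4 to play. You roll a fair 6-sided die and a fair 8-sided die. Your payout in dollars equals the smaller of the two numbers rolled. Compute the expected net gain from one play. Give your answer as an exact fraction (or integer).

Distribution of the smaller of the two numbers rolled: 1 w.p. 13/48, 2 w.p. 11/48, 3 w.p. 3/16, 4 w.p. 7/48, 5 w.p. 5/48, 6 w.p. 1/16
E[payout] = (13/48)·1 + (11/48)·2 + (3/16)·3 + (7/48)·4 + (5/48)·5 + (1/16)·6 = 133/48
Expected profit = 133/48 − 4 = -59/48

-59/48 dollars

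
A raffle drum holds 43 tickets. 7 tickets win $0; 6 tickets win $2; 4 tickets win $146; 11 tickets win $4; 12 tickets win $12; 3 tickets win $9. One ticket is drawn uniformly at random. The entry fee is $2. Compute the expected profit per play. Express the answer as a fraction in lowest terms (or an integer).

E[payout] = (7/43)·0 + (6/43)·2 + (4/43)·146 + (11/43)·4 + (12/43)·12 + (3/43)·9 = 811/43
Expected profit = 811/43 − 2 = 725/43

725/43 dollars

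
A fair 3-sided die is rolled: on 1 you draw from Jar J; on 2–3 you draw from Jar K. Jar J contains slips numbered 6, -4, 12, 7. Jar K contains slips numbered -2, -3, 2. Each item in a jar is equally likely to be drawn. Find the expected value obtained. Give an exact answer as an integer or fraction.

E[X | Jar J] = (6 − 4 + 12 + 7)/4 = 21/4
E[X | Jar K] = (-2 − 3 + 2)/3 = -1
E[X] = (1/3)·21/4 + (2/3)·(-1) = 13/12

13/12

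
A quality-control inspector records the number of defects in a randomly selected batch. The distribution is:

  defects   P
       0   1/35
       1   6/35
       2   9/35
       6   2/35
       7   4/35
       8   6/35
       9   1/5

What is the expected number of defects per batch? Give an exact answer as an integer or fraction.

E[X] = (1/35)·0 + (6/35)·1 + (9/35)·2 + (2/35)·6 + (4/35)·7 + (6/35)·8 + (1/5)·9
     = 5

5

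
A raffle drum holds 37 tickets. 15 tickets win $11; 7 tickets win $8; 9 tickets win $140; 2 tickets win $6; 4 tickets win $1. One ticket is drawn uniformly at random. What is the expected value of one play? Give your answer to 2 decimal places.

$40.46

E[payout] = (15/37)·11 + (7/37)·8 + (9/37)·140 + (2/37)·6 + (4/37)·1 = 1497/37
≈ $40.46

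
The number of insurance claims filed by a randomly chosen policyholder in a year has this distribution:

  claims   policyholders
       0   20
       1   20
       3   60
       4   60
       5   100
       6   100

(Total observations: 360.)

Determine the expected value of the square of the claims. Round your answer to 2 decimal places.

Total = 360, so P(claims=0) = 20/360, etc.
E[X²] = (1/18)·0 + (1/18)·1 + (1/6)·9 + (1/6)·16 + (5/18)·25 + (5/18)·36
     = 127/6 ≈ 21.17

21.17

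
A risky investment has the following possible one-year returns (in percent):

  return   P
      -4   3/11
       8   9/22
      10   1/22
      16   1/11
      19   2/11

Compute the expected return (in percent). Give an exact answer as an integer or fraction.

83/11

E[X] = (3/11)·(-4) + (9/22)·8 + (1/22)·10 + (1/11)·16 + (2/11)·19
     = 83/11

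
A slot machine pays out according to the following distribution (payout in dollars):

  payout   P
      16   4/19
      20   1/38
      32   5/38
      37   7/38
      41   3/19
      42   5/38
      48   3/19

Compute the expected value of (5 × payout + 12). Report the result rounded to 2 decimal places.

184.50

E[5x+12] = (4/19)·92 + (1/38)·112 + (5/38)·172 + (7/38)·197 + (3/19)·217 + (5/38)·222 + (3/19)·252
     = 369/2 ≈ 184.50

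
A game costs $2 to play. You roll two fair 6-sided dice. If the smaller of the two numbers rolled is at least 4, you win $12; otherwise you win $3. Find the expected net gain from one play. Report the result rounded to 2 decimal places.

E[payout] = (3/4)·3 + (1/4)·12 = 21/4
Expected profit = 21/4 − 2 = 13/4 ≈ $3.25

$3.25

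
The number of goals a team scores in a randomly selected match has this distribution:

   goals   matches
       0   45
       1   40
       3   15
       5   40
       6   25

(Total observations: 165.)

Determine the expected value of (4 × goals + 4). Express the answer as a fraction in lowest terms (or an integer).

160/11

Total = 165, so P(goals=0) = 45/165, etc.
E[4x+4] = (3/11)·4 + (8/33)·8 + (1/11)·16 + (8/33)·24 + (5/33)·28
     = 160/11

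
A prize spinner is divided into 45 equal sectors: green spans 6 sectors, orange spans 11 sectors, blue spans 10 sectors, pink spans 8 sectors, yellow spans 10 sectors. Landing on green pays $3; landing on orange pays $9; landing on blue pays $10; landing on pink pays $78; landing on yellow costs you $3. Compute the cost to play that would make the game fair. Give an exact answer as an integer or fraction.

E[payout] = (6/45)·3 + (11/45)·9 + (10/45)·10 + (8/45)·78 + (10/45)·(-3) = 811/45
Fair fee = E[payout] = 811/45

811/45 dollars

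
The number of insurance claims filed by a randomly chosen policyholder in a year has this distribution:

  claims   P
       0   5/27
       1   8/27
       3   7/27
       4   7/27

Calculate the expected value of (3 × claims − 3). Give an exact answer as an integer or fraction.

E[3x-3] = (5/27)·(-3) + (8/27)·0 + (7/27)·6 + (7/27)·9
     = 10/3

10/3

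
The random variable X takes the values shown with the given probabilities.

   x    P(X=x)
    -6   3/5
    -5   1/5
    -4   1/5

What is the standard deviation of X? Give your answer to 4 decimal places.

0.8000

E[X] = -27/5, E[X²] = 149/5
Var(X) = E[X²] − (E[X])² = 149/5 − 729/25 = 16/25
SD(X) = √(16/25) ≈ 0.8000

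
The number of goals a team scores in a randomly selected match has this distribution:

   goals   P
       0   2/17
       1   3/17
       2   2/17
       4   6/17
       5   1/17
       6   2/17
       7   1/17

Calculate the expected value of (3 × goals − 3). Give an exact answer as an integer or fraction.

E[3x-3] = (2/17)·(-3) + (3/17)·0 + (2/17)·3 + (6/17)·9 + (1/17)·12 + (2/17)·15 + (1/17)·18
     = 114/17

114/17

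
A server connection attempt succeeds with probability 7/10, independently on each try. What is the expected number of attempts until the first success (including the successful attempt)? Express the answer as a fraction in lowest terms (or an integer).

For a geometric distribution, E[trials] = 1/p = 1/(7/10) = 10/7.

10/7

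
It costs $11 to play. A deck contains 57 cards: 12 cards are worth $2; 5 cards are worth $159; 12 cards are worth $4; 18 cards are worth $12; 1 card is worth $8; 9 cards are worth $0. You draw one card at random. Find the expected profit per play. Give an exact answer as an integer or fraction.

464/57 dollars

E[payout] = (12/57)·2 + (5/57)·159 + (12/57)·4 + (18/57)·12 + (1/57)·8 + (9/57)·0 = 1091/57
Expected profit = 1091/57 − 11 = 464/57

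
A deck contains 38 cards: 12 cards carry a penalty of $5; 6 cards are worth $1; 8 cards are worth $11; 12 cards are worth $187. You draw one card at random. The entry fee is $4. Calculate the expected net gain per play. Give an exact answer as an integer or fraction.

E[payout] = (12/38)·(-5) + (6/38)·1 + (8/38)·11 + (12/38)·187 = 1139/19
Expected profit = 1139/19 − 4 = 1063/19

1063/19 dollars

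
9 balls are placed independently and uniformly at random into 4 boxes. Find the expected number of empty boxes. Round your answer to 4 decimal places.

Let Xⱼ=1 if box j is empty. P(Xⱼ=1) = ((4-1)/4)^9 = 19683/262144.
By linearity, E[#empty] = 4·19683/262144 = 19683/65536.
≈ 0.3003

0.3003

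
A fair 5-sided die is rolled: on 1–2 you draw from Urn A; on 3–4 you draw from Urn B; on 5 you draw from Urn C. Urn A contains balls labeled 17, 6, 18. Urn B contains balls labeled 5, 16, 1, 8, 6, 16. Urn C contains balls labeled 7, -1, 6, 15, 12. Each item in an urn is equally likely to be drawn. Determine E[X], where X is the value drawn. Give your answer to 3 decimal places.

10.493

E[X | Urn A] = (17 + 6 + 18)/3 = 41/3
E[X | Urn B] = (5 + 16 + 1 + 8 + 6 + 16)/6 = 26/3
E[X | Urn C] = (7 − 1 + 6 + 15 + 12)/5 = 39/5
E[X] = (2/5)·41/3 + (2/5)·26/3 + (1/5)·39/5 = 787/75 ≈ 10.493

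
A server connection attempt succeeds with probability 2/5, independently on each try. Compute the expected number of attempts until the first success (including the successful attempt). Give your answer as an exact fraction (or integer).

For a geometric distribution, E[trials] = 1/p = 1/(2/5) = 5/2.

5/2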